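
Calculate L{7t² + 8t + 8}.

L{7t² + 8t + 8} = 7·2/s³ + 8/s² + 8/s = 14/s³ + 8/s² + 8/s

Final answer: 14/s³ + 8/s² + 8/s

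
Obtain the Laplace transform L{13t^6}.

L{13t^6} = 13 · L{t^6} = 13 · 720/s^7 = 9360/s^7

Final answer: 9360/s^7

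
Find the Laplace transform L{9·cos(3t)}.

L{cos(ωt)} = s/(s² + ω²), so L{cos(3t)} = s/(s² + 9). Then L{9·cos(3t)} = 9·s/(s² + 9) = 9s/(s² + 9)

Final answer: 9s/(s² + 9)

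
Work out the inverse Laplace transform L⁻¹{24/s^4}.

L⁻¹{n!/s^(n+1)} = t^n with n=3. So L⁻¹{6/s^4} = t^3, and L⁻¹{24/s^4} = (24/6)·t^3 = 4·t^3

Final answer: 4·t^3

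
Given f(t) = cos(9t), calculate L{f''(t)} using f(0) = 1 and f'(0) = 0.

F(s) = s/(s² + 81). L{f''(t)} = s²F(s) - sf(0) - f'(0) = s³/(s² + 81) - s = (s³ - s(s² + 81))/(s² + 81) = -81s/(s² + 81)

Final answer: -81s/(s² + 81)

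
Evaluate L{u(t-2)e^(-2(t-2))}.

u(t-a)f(t-a) with f(t)=e^(-2t). L{e^(-2t)} = 1/(s+2). By time shift: e^(-2s)/(s+2)

Final answer: e^(-2s)/(s+2)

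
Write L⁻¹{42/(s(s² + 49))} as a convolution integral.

42/(s(s² + 49)) = (1/s)·(42/(s² + 49)) = L{1}·L{6·sin(7t)}. So f(t) = 1*(6·sin(7t)) = ∫₀ᵗ 6·sin(7τ) dτ

Final answer: ∫₀ᵗ 6·sin(7τ) dτ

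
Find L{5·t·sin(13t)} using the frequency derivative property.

L{sin(13t)} = 13/(s² + 169). By L{t·f(t)} = -F'(s): -d/ds[13/(s² + 169)] = -(13)·(-2s)/(s² + 169)² = 26s/(s² + 169)². Then L{5·t·sin(13t)} = 5·26s/(s² + 169)² = 130s/(s² + 169)²

Final answer: 130s/(s² + 169)²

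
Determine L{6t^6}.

L{t^n} = n!/s^(n+1). So L{6t^6} = 6·6!/s^7 = 4320/s^7

Final answer: 4320/s^7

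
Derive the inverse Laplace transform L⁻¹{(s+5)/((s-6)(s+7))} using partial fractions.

Using partial fractions, f(t) = (11e^(6t) + 2e^(-7t))/13

Final answer: (11e^(6t) + 2e^(-7t))/13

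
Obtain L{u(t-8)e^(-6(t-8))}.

u(t-a)f(t-a) with f(t)=e^(-6t). L{e^(-6t)} = 1/(s+6). By time shift: e^(-8s)/(s+6)

Final answer: e^(-8s)/(s+6)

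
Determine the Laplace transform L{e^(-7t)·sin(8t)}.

L{e^(at)·sin(ωt)} = ω/((s-a)² + ω²), so L{e^(-7t)·sin(8t)} = 8/((s+7)² + 64)

Final answer: 8/((s+7)² + 64)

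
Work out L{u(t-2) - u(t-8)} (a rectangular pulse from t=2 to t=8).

L{u(t-a)} = e^(-as)/s. L{u(t-2) - u(t-8)} = (e^(-2s) - e^(-8s))/s

Final answer: (e^(-2s) - e^(-8s))/s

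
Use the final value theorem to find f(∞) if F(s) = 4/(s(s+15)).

f(∞) = lim_{s→0} s·4/(s(s+15)) = lim_{s→0} 4/(s+15) = 4/15 = 4/15

Final answer: 4/15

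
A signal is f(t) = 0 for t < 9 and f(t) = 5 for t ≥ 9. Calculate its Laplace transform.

f(t) = 5·u(t-9). L{u(t-9)} = e^(-9s)/s, so L{f(t)} = 5·e^(-9s)/s

Final answer: 5·e^(-9s)/s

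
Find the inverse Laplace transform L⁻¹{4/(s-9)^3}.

L⁻¹{n!/(s-a)^(n+1)} = t^n·e^(at) with n=2, a=9. So L⁻¹{2/(s-9)^3} = t^2·e^(9t), and L⁻¹{4/(s-9)^3} = (4/2)·t^2·e^(9t) = 2·t^2·e^(9t)

Final answer: 2·t^2·e^(9t)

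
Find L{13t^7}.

L{t^n} = n!/s^(n+1). So L{13t^7} = 13·7!/s^8 = 65520/s^8

Final answer: 65520/s^8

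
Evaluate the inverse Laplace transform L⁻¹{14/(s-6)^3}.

L⁻¹{n!/(s-a)^(n+1)} = t^n·e^(at) with n=2, a=6. So L⁻¹{2/(s-6)^3} = t^2·e^(6t), and L⁻¹{14/(s-6)^3} = (14/2)·t^2·e^(6t) = 7·t^2·e^(6t)

Final answer: 7·t^2·e^(6t)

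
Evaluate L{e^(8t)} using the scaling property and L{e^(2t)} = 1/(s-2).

Using L{f(at)} = (1/a)F(s/a) with a=4 and f(t) = e^(2t): L{e^(8t)} = (1/4) · 1/((s/4)-2) = (1/4) · 4/(s-8) = 1/(s-8)

Final answer: 1/(s-8)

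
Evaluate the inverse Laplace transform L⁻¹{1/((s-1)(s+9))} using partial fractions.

Decompose: A/(s-1) + B/(s+9). A = 1/10, B = -1/10. f(t) = (e^t - e^(-9t))/10

Final answer: (e^t - e^(-9t))/10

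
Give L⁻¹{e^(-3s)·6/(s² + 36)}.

L⁻¹{6/(s² + 36)} = sin(6t). By the time shift theorem, L⁻¹{e^(-as)F(s)} = u(t-a)f(t-a) with a=3, so L⁻¹{e^(-3s)·6/(s² + 36)} = u(t-3)·sin(6(t-3))

Final answer: u(t-3)·sin(6(t-3))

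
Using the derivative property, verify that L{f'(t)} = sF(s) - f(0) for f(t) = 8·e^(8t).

f'(t) = 64e^(8t). Direct: L{f'(t)} = 64/(s-8). Property: s·8/(s-8) - 8 = (8s - 8(s-8))/(s-8) = 64/(s-8). ✓

Final answer: 64/(s-8)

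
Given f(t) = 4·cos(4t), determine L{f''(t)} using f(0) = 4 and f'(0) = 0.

F(s) = 4s/(s² + 16). L{f''(t)} = s²F(s) - sf(0) - f'(0) = 4s³/(s² + 16) - 4s = (4s³ - 4s(s² + 16))/(s² + 16) = -64s/(s² + 16)

Final answer: -64s/(s² + 16)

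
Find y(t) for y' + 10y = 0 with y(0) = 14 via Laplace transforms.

L{y'} + 10L{y} = 0. sY - 14 + 10Y = 0. Y(s+10) = 14. Y = 14/(s+10)

Final answer: y(t) = 14e^(-10t)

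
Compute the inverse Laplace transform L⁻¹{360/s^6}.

L⁻¹{n!/s^(n+1)} = t^n with n=5. So L⁻¹{120/s^6} = t^5, and L⁻¹{360/s^6} = (360/120)·t^5 = 3·t^5

Final answer: 3·t^5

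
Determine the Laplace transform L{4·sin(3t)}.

L{sin(ωt)} = ω/(s² + ω²), so L{sin(3t)} = 3/(s² + 9). Then L{4·sin(3t)} = 4·3/(s² + 9) = 12/(s² + 9)

Final answer: 12/(s² + 9)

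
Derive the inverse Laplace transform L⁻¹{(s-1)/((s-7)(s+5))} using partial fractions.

Using partial fractions, f(t) = (6e^(7t) + 6e^(-5t))/12

Final answer: (6e^(7t) + 6e^(-5t))/12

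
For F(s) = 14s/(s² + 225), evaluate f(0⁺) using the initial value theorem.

f(0⁺) = lim_{s→∞} s·14s/(s² + 225) = lim_{s→∞} 14s²/(s² + 225) = 14

Final answer: 14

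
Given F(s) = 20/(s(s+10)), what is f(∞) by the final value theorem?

f(∞) = lim_{s→0} s·20/(s(s+10)) = lim_{s→0} 20/(s+10) = 20/10 = 2

Final answer: 2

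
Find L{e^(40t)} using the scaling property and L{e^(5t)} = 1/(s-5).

Using L{f(at)} = (1/a)F(s/a) with a=8 and f(t) = e^(5t): L{e^(40t)} = (1/8) · 1/((s/8)-5) = (1/8) · 8/(s-40) = 1/(s-40)

Final answer: 1/(s-40)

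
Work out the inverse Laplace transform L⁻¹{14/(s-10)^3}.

L⁻¹{n!/(s-a)^(n+1)} = t^n·e^(at) with n=2, a=10. So L⁻¹{2/(s-10)^3} = t^2·e^(10t), and L⁻¹{14/(s-10)^3} = (14/2)·t^2·e^(10t) = 7·t^2·e^(10t)

Final answer: 7·t^2·e^(10t)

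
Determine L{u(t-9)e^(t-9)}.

u(t-a)f(t-a) with f(t)=e^t. L{e^t} = 1/(s-1). By time shift: e^(-9s)/(s-1)

Final answer: e^(-9s)/(s-1)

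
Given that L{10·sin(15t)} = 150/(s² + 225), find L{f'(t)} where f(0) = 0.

L{f'(t)} = s·F(s) - f(0) = s·150/(s² + 225) - 0 = 150s/(s² + 225)

Final answer: 150s/(s² + 225)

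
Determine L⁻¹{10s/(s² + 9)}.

This is the form c·s/(s² + a²) with a = 3, c = 10. L⁻¹ = 10·cos(3t)

Final answer: 10·cos(3t)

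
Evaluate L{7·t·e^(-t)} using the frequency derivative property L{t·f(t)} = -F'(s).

L{e^(-t)} = 1/(s+1). By frequency derivative: L{t·e^(-t)} = -d/ds[1/(s+1)] = -(-1)/(s+1)² = 1/(s+1)². Then L{7·t·e^(-t)} = 7·1/(s+1)² = 7/(s+1)²

Final answer: 7/(s+1)²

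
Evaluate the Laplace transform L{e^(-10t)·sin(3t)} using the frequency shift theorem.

Frequency shift: L{e^(at)f(t)} = F(s-a). L{e^(-10t)·sin(3t)} = 3/((s+10)² + 9)

Final answer: 3/((s+10)² + 9)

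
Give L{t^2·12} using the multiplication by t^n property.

L{12} = 12/s. d^1/ds^1[1/s] = -1/s². d^2/ds^2[1/s] = 2/s^3. So L{t^2} = (-1)^{2}·2/s^3 = 2/s^3. Then L{t^2·12} = 12·2/s^3 = 24/s^3

Final answer: 24/s^3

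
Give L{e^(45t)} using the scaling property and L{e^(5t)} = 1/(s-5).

Using L{f(at)} = (1/a)F(s/a) with a=9 and f(t) = e^(5t): L{e^(45t)} = (1/9) · 1/((s/9)-5) = (1/9) · 9/(s-45) = 1/(s-45)

Final answer: 1/(s-45)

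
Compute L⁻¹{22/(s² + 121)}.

This is the form c·a/(s² + a²) with a = 11, c = 2. L⁻¹ = 2·sin(11t)

Final answer: 2·sin(11t)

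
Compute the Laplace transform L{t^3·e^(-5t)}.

L{t^n·e^(at)} = n!/(s-a)^(n+1), so L{t^3·e^(-5t)} = 6/(s+5)^4

Final answer: 6/(s+5)^4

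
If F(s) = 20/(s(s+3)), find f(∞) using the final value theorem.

f(∞) = lim_{s→0} s·20/(s(s+3)) = lim_{s→0} 20/(s+3) = 20/3 = 20/3

Final answer: 20/3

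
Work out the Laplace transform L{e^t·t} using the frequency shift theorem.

L{e^(at)·t^n} = n!/(s-a)^(n+1), so L{e^t·t} = 1/(s-1)^2

Final answer: 1/(s-1)^2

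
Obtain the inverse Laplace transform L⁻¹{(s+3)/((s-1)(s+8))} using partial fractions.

Using partial fractions, f(t) = (4e^t + 5e^(-8t))/9

Final answer: (4e^t + 5e^(-8t))/9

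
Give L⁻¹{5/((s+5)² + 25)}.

Form: b/((s-a)² + b²) → e^(at)sin(bt). With a=-5, b=5

Final answer: e^(-5t)·sin(5t)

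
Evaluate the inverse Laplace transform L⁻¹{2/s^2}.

L⁻¹{n!/s^(n+1)} = t^n with n=1. So L⁻¹{1/s^2} = t, and L⁻¹{2/s^2} = (2/1)·t = 2·t

Final answer: 2·t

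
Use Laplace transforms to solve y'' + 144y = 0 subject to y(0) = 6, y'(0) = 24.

L{y''} + 144L{y} = 0. s²Y - 6s - 24 + 144Y = 0. Y(s² + 144) = 6s + 24. Y = (6s + 24)/(s² + 144). Inverting: y(t) = 6cos(12t) + 2sin(12t)

Final answer: y(t) = 6cos(12t) + 2sin(12t)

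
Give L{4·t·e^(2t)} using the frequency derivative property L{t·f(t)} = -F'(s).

L{e^(2t)} = 1/(s-2). By frequency derivative: L{t·e^(2t)} = -d/ds[1/(s-2)] = -(-1)/(s-2)² = 1/(s-2)². Then L{4·t·e^(2t)} = 4·1/(s-2)² = 4/(s-2)²

Final answer: 4/(s-2)²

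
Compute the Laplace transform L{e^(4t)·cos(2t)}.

L{e^(at)·cos(ωt)} = (s-a)/((s-a)² + ω²), so L{e^(4t)·cos(2t)} = (s-4)/((s-4)² + 4)

Final answer: (s-4)/((s-4)² + 4)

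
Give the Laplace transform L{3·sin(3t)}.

L{sin(ωt)} = ω/(s² + ω²), so L{sin(3t)} = 3/(s² + 9). Then L{3·sin(3t)} = 3·3/(s² + 9) = 9/(s² + 9)

Final answer: 9/(s² + 9)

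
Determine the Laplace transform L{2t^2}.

L{2t^2} = 2 · L{t^2} = 2 · 2/s^3 = 4/s^3

Final answer: 4/s^3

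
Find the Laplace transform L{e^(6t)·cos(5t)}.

L{e^(at)·cos(ωt)} = (s-a)/((s-a)² + ω²), so L{e^(6t)·cos(5t)} = (s-6)/((s-6)² + 25)

Final answer: (s-6)/((s-6)² + 25)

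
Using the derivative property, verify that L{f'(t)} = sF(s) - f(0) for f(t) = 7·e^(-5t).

f'(t) = -35e^(-5t). Direct: L{f'(t)} = -35/(s+5). Property: s·7/(s+5) - 7 = (7s - 7(s+5))/(s+5) = -35/(s+5). ✓

Final answer: -35/(s+5)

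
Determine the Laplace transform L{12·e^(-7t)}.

L{e^(at)} = 1/(s-a), so L{e^(-7t)} = 1/(s+7). Then L{12·e^(-7t)} = 12/(s+7)

Final answer: 12/(s+7)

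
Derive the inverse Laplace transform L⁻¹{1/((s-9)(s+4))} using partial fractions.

Decompose: A/(s-9) + B/(s+4). A = 1/13, B = -1/13. f(t) = (e^(9t) - e^(-4t))/13

Final answer: (e^(9t) - e^(-4t))/13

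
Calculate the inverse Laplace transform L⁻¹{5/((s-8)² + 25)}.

Using frequency shift, L⁻¹{5/((s-8)² + 25)} = e^(8t)·sin(5t)

Final answer: e^(8t)·sin(5t)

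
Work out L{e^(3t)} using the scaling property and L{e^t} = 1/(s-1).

Using L{f(at)} = (1/a)F(s/a) with a=3 and f(t) = e^t: L{e^(3t)} = (1/3) · 1/((s/3)-1) = (1/3) · 3/(s-3) = 1/(s-3)

Final answer: 1/(s-3)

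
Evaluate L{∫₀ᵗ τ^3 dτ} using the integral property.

L{∫₀ᵗ f(τ)dτ} = F(s)/s with f(t) = t^3. F(s) = 6/s^4, so L{∫₀ᵗ τ^3 dτ} = (6/s^4)/s = 6/s^5. (Check: ∫₀ᵗ τ^3 dτ = t^4/4.)

Final answer: 6/s^5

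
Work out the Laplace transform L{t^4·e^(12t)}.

L{t^n·e^(at)} = n!/(s-a)^(n+1), so L{t^4·e^(12t)} = 24/(s-12)^5

Final answer: 24/(s-12)^5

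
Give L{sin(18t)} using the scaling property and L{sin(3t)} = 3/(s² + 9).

Using L{f(at)} = (1/a)F(s/a) with a=6: L{sin(18t)} = (1/6) · 3/((s/6)² + 9) = (1/6) · 3·36/(s² + 324) = 18/(s² + 324)

Final answer: 18/(s² + 324)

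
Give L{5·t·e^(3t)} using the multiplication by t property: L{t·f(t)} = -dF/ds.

Using L{t^n·e^(at)} = n!/(s-a)^(n+1), L{t·e^(3t)} = 1/(s-3)^2, so L{5·t·e^(3t)} = 5·1/(s-3)^2 = 5/(s-3)^2

Final answer: 5/(s-3)^2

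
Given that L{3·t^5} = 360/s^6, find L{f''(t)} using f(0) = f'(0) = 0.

L{f''(t)} = s²F(s) - sf(0) - f'(0) = s²·360/s^6 - 0 - 0 = 360/s^4

Final answer: 360/s^4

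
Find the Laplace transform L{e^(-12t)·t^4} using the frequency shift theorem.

L{e^(at)·t^n} = n!/(s-a)^(n+1), so L{e^(-12t)·t^4} = 24/(s+12)^5

Final answer: 24/(s+12)^5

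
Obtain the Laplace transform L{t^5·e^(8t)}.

L{t^n·e^(at)} = n!/(s-a)^(n+1), so L{t^5·e^(8t)} = 120/(s-8)^6

Final answer: 120/(s-8)^6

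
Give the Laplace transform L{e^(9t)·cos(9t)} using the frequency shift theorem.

Frequency shift: L{e^(at)f(t)} = F(s-a). L{e^(9t)·cos(9t)} = (s-9)/((s-9)² + 81)

Final answer: (s-9)/((s-9)² + 81)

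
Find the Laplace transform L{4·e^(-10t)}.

L{e^(at)} = 1/(s-a), so L{e^(-10t)} = 1/(s+10). Then L{4·e^(-10t)} = 4/(s+10)

Final answer: 4/(s+10)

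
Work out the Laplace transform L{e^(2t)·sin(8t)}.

L{e^(at)·sin(ωt)} = ω/((s-a)² + ω²), so L{e^(2t)·sin(8t)} = 8/((s-2)² + 64)

Final answer: 8/((s-2)² + 64)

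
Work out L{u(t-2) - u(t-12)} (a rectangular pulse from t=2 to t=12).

L{u(t-a)} = e^(-as)/s. L{u(t-2) - u(t-12)} = (e^(-2s) - e^(-12s))/s

Final answer: (e^(-2s) - e^(-12s))/s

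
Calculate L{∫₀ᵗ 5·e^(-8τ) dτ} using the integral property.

L{∫₀ᵗ f(τ)dτ} = F(s)/s with F(s) = 5/(s+8), so L{∫₀ᵗ 5·e^(-8τ) dτ} = 5/(s(s+8))

Final answer: 5/(s(s+8))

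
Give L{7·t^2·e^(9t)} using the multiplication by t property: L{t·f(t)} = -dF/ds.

Using L{t^n·e^(at)} = n!/(s-a)^(n+1), L{t^2·e^(9t)} = 2/(s-9)^3, so L{7·t^2·e^(9t)} = 7·2/(s-9)^3 = 14/(s-9)^3

Final answer: 14/(s-9)^3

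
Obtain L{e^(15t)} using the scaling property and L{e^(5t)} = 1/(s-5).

Using L{f(at)} = (1/a)F(s/a) with a=3 and f(t) = e^(5t): L{e^(15t)} = (1/3) · 1/((s/3)-5) = (1/3) · 3/(s-15) = 1/(s-15)

Final answer: 1/(s-15)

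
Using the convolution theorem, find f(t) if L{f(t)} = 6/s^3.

6/s^3 = (6/s)·(1/s^2) = L{6}·L{t}. By convolution, f(t) = 6*t = ∫₀ᵗ 6·τ dτ = 6·t²/2

Final answer: 6·t²/2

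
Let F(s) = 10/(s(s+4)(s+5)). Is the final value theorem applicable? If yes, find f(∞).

Poles of sF(s) = 10/((s+4)(s+5)) are at s = -4 and s = -5, both in the left half-plane. Theorem applies. f(∞) = lim_{s→0} sF(s) = 10/(4·5) = 1/2

Final answer: 1/2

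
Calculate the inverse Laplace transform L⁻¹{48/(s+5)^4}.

L⁻¹{n!/(s-a)^(n+1)} = t^n·e^(at) with n=3, a=-5. So L⁻¹{6/(s+5)^4} = t^3·e^(-5t), and L⁻¹{48/(s+5)^4} = (48/6)·t^3·e^(-5t) = 8·t^3·e^(-5t)

Final answer: 8·t^3·e^(-5t)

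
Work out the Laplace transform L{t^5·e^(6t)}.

L{t^n·e^(at)} = n!/(s-a)^(n+1), so L{t^5·e^(6t)} = 120/(s-6)^6

Final answer: 120/(s-6)^6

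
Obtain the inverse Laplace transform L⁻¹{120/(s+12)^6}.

L⁻¹{n!/(s-a)^(n+1)} = t^n·e^(at), so L⁻¹{120/(s+12)^6} = t^5·e^(-12t)

Final answer: t^5·e^(-12t)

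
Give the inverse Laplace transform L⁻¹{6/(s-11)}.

L⁻¹{1/(s-a)} = e^(at), so L⁻¹{1/(s-11)} = e^(11t), and L⁻¹{6/(s-11)} = 6·e^(11t)

Final answer: 6·e^(11t)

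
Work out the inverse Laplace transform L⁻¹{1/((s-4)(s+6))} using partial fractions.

Decompose: A/(s-4) + B/(s+6). A = 1/10, B = -1/10. f(t) = (e^(4t) - e^(-6t))/10

Final answer: (e^(4t) - e^(-6t))/10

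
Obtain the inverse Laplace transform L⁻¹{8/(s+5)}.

L⁻¹{1/(s-a)} = e^(at), so L⁻¹{1/(s+5)} = e^(-5t), and L⁻¹{8/(s+5)} = 8·e^(-5t)

Final answer: 8·e^(-5t)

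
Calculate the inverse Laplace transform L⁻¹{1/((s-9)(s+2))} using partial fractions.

Decompose: A/(s-9) + B/(s+2). A = 1/11, B = -1/11. f(t) = (e^(9t) - e^(-2t))/11

Final answer: (e^(9t) - e^(-2t))/11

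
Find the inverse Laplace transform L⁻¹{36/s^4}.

L⁻¹{n!/s^(n+1)} = t^n with n=3. So L⁻¹{6/s^4} = t^3, and L⁻¹{36/s^4} = (36/6)·t^3 = 6·t^3

Final answer: 6·t^3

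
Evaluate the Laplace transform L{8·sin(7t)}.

L{sin(ωt)} = ω/(s² + ω²), so L{sin(7t)} = 7/(s² + 49). Then L{8·sin(7t)} = 8·7/(s² + 49) = 56/(s² + 49)

Final answer: 56/(s² + 49)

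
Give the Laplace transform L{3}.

L{3} = 3 · L{1} = 3/s

Final answer: 3/s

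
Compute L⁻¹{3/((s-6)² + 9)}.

Form: b/((s-a)² + b²) → e^(at)sin(bt). With a=6, b=3

Final answer: e^(6t)·sin(3t)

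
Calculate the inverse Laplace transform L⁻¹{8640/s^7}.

L⁻¹{n!/s^(n+1)} = t^n with n=6. So L⁻¹{720/s^7} = t^6, and L⁻¹{8640/s^7} = (8640/720)·t^6 = 12·t^6

Final answer: 12·t^6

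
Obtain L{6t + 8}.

L{6t + 8} = 6·L{t} + 8·L{1} = 6/s² + 8/s

Final answer: 6/s² + 8/s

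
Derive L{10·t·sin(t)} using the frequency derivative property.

L{sin(t)} = 1/(s² + 1). By L{t·f(t)} = -F'(s): -d/ds[1/(s² + 1)] = -(1)·(-2s)/(s² + 1)² = 2s/(s² + 1)². Then L{10·t·sin(t)} = 10·2s/(s² + 1)² = 20s/(s² + 1)²

Final answer: 20s/(s² + 1)²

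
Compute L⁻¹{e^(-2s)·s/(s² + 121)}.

L⁻¹{s/(s² + 121)} = cos(11t). By the time shift theorem, L⁻¹{e^(-as)F(s)} = u(t-a)f(t-a) with a=2, so L⁻¹{e^(-2s)·s/(s² + 121)} = u(t-2)·cos(11(t-2))

Final answer: u(t-2)·cos(11(t-2))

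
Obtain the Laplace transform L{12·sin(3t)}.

L{sin(ωt)} = ω/(s² + ω²), so L{sin(3t)} = 3/(s² + 9). Then L{12·sin(3t)} = 12·3/(s² + 9) = 36/(s² + 9)

Final answer: 36/(s² + 9)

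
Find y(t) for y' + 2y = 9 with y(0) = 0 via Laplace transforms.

sY + 2Y = 9/s. Y = 9/(s(s+2)). Partial fractions: Y = 9/2/s - 9/2/(s+2)

Final answer: y(t) = 9/2(1 - e^(-2t))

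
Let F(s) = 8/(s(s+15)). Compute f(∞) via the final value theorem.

f(∞) = lim_{s→0} s·8/(s(s+15)) = lim_{s→0} 8/(s+15) = 8/15 = 8/15

Final answer: 8/15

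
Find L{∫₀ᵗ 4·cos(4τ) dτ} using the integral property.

L{∫₀ᵗ f(τ)dτ} = F(s)/s with F(s) = 4s/(s² + 16), so the result is (4s/(s² + 16))/s = 4/(s² + 16)

Final answer: 4/(s² + 16)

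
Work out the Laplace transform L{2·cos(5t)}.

L{cos(ωt)} = s/(s² + ω²), so L{cos(5t)} = s/(s² + 25). Then L{2·cos(5t)} = 2·s/(s² + 25) = 2s/(s² + 25)

Final answer: 2s/(s² + 25)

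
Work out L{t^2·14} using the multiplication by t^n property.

L{14} = 14/s. d^1/ds^1[1/s] = -1/s². d^2/ds^2[1/s] = 2/s^3. So L{t^2} = (-1)^{2}·2/s^3 = 2/s^3. Then L{t^2·14} = 14·2/s^3 = 28/s^3

Final answer: 28/s^3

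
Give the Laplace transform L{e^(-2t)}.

L{e^(at)} = 1/(s-a), so L{e^(-2t)} = 1/(s+2)

Final answer: 1/(s+2)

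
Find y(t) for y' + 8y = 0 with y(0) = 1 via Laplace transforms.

L{y'} + 8L{y} = 0. sY - 1 + 8Y = 0. Y(s+8) = 1. Y = 1/(s+8)

Final answer: y(t) = e^(-8t)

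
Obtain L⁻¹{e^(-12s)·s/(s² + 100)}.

L⁻¹{s/(s² + 100)} = cos(10t). By the time shift theorem, L⁻¹{e^(-as)F(s)} = u(t-a)f(t-a) with a=12, so L⁻¹{e^(-12s)·s/(s² + 100)} = u(t-12)·cos(10(t-12))

Final answer: u(t-12)·cos(10(t-12))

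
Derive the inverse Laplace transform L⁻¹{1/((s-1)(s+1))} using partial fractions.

Decompose: A/(s-1) + B/(s+1). A = 1/2, B = -1/2. f(t) = (e^t - e^(-t))/2

Final answer: (e^t - e^(-t))/2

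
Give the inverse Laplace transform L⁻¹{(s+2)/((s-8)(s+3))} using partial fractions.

Using partial fractions, f(t) = (10e^(8t) + e^(-3t))/11

Final answer: (10e^(8t) + e^(-3t))/11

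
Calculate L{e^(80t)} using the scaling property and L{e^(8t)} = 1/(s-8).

Using L{f(at)} = (1/a)F(s/a) with a=10 and f(t) = e^(8t): L{e^(80t)} = (1/10) · 1/((s/10)-8) = (1/10) · 10/(s-80) = 1/(s-80)

Final answer: 1/(s-80)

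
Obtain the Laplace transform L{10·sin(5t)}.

L{sin(ωt)} = ω/(s² + ω²), so L{sin(5t)} = 5/(s² + 25). Then L{10·sin(5t)} = 10·5/(s² + 25) = 50/(s² + 25)

Final answer: 50/(s² + 25)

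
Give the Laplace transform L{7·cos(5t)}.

L{cos(ωt)} = s/(s² + ω²), so L{cos(5t)} = s/(s² + 25). Then L{7·cos(5t)} = 7·s/(s² + 25) = 7s/(s² + 25)

Final answer: 7s/(s² + 25)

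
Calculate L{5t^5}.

L{t^n} = n!/s^(n+1). So L{5t^5} = 5·5!/s^6 = 600/s^6

Final answer: 600/s^6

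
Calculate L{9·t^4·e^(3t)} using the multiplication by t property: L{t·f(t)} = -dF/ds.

Using L{t^n·e^(at)} = n!/(s-a)^(n+1), L{t^4·e^(3t)} = 24/(s-3)^5, so L{9·t^4·e^(3t)} = 9·24/(s-3)^5 = 216/(s-3)^5

Final answer: 216/(s-3)^5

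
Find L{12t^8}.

L{t^n} = n!/s^(n+1). So L{12t^8} = 12·8!/s^9 = 483840/s^9

Final answer: 483840/s^9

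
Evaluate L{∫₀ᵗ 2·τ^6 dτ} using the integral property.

L{∫₀ᵗ f(τ)dτ} = F(s)/s with f(t) = 2t^6. F(s) = 1440/s^7, so L{∫₀ᵗ 2·τ^6 dτ} = (1440/s^7)/s = 1440/s^8. (Check: ∫₀ᵗ 2·τ^6 dτ = 2t^7/7.)

Final answer: 1440/s^8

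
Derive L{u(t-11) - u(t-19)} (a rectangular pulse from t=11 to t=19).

L{u(t-a)} = e^(-as)/s. L{u(t-11) - u(t-19)} = (e^(-11s) - e^(-19s))/s

Final answer: (e^(-11s) - e^(-19s))/s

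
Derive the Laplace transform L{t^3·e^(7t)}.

L{t^n·e^(at)} = n!/(s-a)^(n+1), so L{t^3·e^(7t)} = 6/(s-7)^4

Final answer: 6/(s-7)^4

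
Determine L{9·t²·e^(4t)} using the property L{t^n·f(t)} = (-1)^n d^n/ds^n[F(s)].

L{e^(4t)} = 1/(s-4). d/ds[1/(s-4)] = -1/(s-4)². d²/ds²[1/(s-4)] = 2/(s-4)³. So L{t²·e^(4t)} = (-1)² · 2/(s-4)³ = 2/(s-4)³. Then L{9·t²·e^(4t)} = 9·2/(s-4)³ = 18/(s-4)³

Final answer: 18/(s-4)³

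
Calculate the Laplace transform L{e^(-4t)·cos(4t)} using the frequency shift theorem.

Frequency shift: L{e^(at)f(t)} = F(s-a). L{e^(-4t)·cos(4t)} = (s+4)/((s+4)² + 16)

Final answer: (s+4)/((s+4)² + 16)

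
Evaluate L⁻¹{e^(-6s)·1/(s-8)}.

L⁻¹{1/(s-8)} = e^(8t). By the time shift theorem, L⁻¹{e^(-as)F(s)} = u(t-a)f(t-a) with a=6, so L⁻¹{e^(-6s)·1/(s-8)} = u(t-6)·e^(8(t-6))

Final answer: u(t-6)·e^(8(t-6))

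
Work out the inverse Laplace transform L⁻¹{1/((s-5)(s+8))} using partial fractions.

Decompose: A/(s-5) + B/(s+8). A = 1/13, B = -1/13. f(t) = (e^(5t) - e^(-8t))/13

Final answer: (e^(5t) - e^(-8t))/13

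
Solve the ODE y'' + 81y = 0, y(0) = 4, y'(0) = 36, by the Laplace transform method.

L{y''} + 81L{y} = 0. s²Y - 4s - 36 + 81Y = 0. Y(s² + 81) = 4s + 36. Y = (4s + 36)/(s² + 81). Inverting: y(t) = 4cos(9t) + 4sin(9t)

Final answer: y(t) = 4cos(9t) + 4sin(9t)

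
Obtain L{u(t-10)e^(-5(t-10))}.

u(t-a)f(t-a) with f(t)=e^(-5t). L{e^(-5t)} = 1/(s+5). By time shift: e^(-10s)/(s+5)

Final answer: e^(-10s)/(s+5)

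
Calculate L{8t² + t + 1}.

L{8t² + t + 1} = 8·2/s³ + 1/s² + 1/s = 16/s³ + 1/s² + 1/s

Final answer: 16/s³ + 1/s² + 1/s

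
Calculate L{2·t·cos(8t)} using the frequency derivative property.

L{cos(8t)} = s/(s² + 64). Derivative: d/ds[s/(s² + 64)] = [(s² + 64) - s·2s]/(s² + 64)² = (64 - s²)/(s² + 64)². So L{t·cos(8t)} = -F'(s) = (s² - 64)/(s² + 64)². Then L{2·t·cos(8t)} = 2·(s² - 64)/(s² + 64)²

Final answer: 2·(s² - 64)/(s² + 64)²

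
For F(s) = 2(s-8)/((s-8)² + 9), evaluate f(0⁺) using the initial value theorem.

f(0⁺) = lim_{s→∞} sF(s) = lim_{s→∞} 2s(s-8)/((s-8)² + 9) = 2

Final answer: 2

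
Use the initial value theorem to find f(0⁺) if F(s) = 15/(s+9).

f(0⁺) = lim_{s→∞} s·15/(s+9) = lim_{s→∞} 15s/(s+9) = 15

Final answer: 15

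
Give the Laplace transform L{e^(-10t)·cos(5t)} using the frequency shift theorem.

Frequency shift: L{e^(at)f(t)} = F(s-a). L{e^(-10t)·cos(5t)} = (s+10)/((s+10)² + 25)

Final answer: (s+10)/((s+10)² + 25)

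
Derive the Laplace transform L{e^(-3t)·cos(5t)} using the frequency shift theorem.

Frequency shift: L{e^(at)f(t)} = F(s-a). L{e^(-3t)·cos(5t)} = (s+3)/((s+3)² + 25)

Final answer: (s+3)/((s+3)² + 25)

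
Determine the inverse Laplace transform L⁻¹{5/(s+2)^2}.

L⁻¹{n!/(s-a)^(n+1)} = t^n·e^(at) with n=1, a=-2. So L⁻¹{1/(s+2)^2} = t·e^(-2t), and L⁻¹{5/(s+2)^2} = (5/1)·t·e^(-2t) = 5·t·e^(-2t)

Final answer: 5·t·e^(-2t)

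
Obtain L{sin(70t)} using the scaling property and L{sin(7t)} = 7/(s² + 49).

Using L{f(at)} = (1/a)F(s/a) with a=10: L{sin(70t)} = (1/10) · 7/((s/10)² + 49) = (1/10) · 7·100/(s² + 4900) = 70/(s² + 4900)

Final answer: 70/(s² + 4900)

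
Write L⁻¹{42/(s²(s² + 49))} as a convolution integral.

42/(s²(s² + 49)) = (1/s²)·(42/(s² + 49)) = L{t}·L{6·sin(7t)}. So f(t) = t*(6·sin(7t)) = ∫₀ᵗ 6τ·sin(7(t-τ)) dτ

Final answer: ∫₀ᵗ 6τ·sin(7(t-τ)) dτ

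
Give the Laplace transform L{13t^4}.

L{13t^4} = 13 · L{t^4} = 13 · 24/s^5 = 312/s^5

Final answer: 312/s^5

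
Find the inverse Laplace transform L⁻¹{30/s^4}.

L⁻¹{n!/s^(n+1)} = t^n with n=3. So L⁻¹{6/s^4} = t^3, and L⁻¹{30/s^4} = (30/6)·t^3 = 5·t^3

Final answer: 5·t^3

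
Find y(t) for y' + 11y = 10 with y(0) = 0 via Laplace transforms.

sY + 11Y = 10/s. Y = 10/(s(s+11)). Partial fractions: Y = 10/11/s - 10/11/(s+11)

Final answer: y(t) = 10/11(1 - e^(-11t))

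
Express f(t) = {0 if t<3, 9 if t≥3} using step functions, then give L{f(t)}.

f(t) = 9·u(t-3). L{u(t-3)} = e^(-3s)/s, so L{f(t)} = 9·e^(-3s)/s

Final answer: 9·e^(-3s)/s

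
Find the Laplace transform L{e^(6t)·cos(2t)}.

L{e^(at)·cos(ωt)} = (s-a)/((s-a)² + ω²), so L{e^(6t)·cos(2t)} = (s-6)/((s-6)² + 4)

Final answer: (s-6)/((s-6)² + 4)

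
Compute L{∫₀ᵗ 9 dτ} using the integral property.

L{∫₀ᵗ f(τ)dτ} = F(s)/s with f(t) = 9. F(s) = 9/s, so L{∫₀ᵗ 9 dτ} = (9/s)/s = 9/s². (Check: ∫₀ᵗ 9 dτ = 9t.)

Final answer: 9/s²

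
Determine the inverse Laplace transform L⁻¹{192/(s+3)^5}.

L⁻¹{n!/(s-a)^(n+1)} = t^n·e^(at) with n=4, a=-3. So L⁻¹{24/(s+3)^5} = t^4·e^(-3t), and L⁻¹{192/(s+3)^5} = (192/24)·t^4·e^(-3t) = 8·t^4·e^(-3t)

Final answer: 8·t^4·e^(-3t)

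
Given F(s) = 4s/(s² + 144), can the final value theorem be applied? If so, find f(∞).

The final value theorem requires all poles of sF(s) in the left half-plane. sF(s) = 4s²/(s² + 144) has poles at s = ±12i (imaginary axis). Theorem does NOT apply (oscillatory system).

Final answer: Not applicable (oscillatory)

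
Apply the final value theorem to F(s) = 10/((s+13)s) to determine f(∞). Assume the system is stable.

f(∞) = lim_{s→0} sF(s) = lim_{s→0} 10/(s+13) = 10/13

Final answer: 10/13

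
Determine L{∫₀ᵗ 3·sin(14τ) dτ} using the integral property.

L{∫₀ᵗ f(τ)dτ} = F(s)/s with F(s) = 42/(s² + 196), so the result is (42/(s² + 196))/s = 42/(s(s² + 196))

Final answer: 42/(s(s² + 196))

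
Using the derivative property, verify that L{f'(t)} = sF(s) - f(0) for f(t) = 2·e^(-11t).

f'(t) = -22e^(-11t). Direct: L{f'(t)} = -22/(s+11). Property: s·2/(s+11) - 2 = (2s - 2(s+11))/(s+11) = -22/(s+11). ✓

Final answer: -22/(s+11)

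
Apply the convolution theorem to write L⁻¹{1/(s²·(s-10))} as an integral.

1/(s²·(s-10)) = (1/s^2)·(1/(s-10)) = L{t}·L{e^(10t)}. So f(t) = t*e^(10t) = ∫₀ᵗ τ·e^(10(t-τ)) dτ

Final answer: ∫₀ᵗ τ·e^(10(t-τ)) dτ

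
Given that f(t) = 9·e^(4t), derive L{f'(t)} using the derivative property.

f(0) = 9, F(s) = 9/(s-4). L{f'(t)} = s·F(s) - f(0) = 9s/(s-4) - 9 = (9s - 9(s-4))/(s-4) = 36/(s-4)

Final answer: 36/(s-4)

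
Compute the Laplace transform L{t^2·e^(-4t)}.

L{t^n·e^(at)} = n!/(s-a)^(n+1), so L{t^2·e^(-4t)} = 2/(s+4)^3

Final answer: 2/(s+4)^3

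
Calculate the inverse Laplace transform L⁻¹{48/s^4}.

L⁻¹{n!/s^(n+1)} = t^n with n=3. So L⁻¹{6/s^4} = t^3, and L⁻¹{48/s^4} = (48/6)·t^3 = 8·t^3

Final answer: 8·t^3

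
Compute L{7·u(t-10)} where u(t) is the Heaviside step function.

L{u(t-a)} = e^(-as)/s. Here a=10, so L{u(t-10)} = e^(-10s)/s, and L{7·u(t-10)} = 7·e^(-10s)/s

Final answer: 7·e^(-10s)/s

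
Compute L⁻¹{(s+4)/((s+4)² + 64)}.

Using frequency shift: L⁻¹{(s-a)/((s-a)² + b²)} = e^(at)cos(bt). Here a=-4, b=8

Final answer: e^(-4t)·cos(8t)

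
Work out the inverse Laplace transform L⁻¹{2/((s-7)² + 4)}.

Using frequency shift, L⁻¹{2/((s-7)² + 4)} = e^(7t)·sin(2t)

Final answer: e^(7t)·sin(2t)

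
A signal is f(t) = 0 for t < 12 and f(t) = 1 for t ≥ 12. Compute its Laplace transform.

f(t) = u(t-12). L{u(t-12)} = e^(-12s)/s, so L{f(t)} = e^(-12s)/s

Final answer: e^(-12s)/s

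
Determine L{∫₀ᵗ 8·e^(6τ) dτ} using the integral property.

L{∫₀ᵗ f(τ)dτ} = F(s)/s with F(s) = 8/(s-6), so L{∫₀ᵗ 8·e^(6τ) dτ} = 8/(s(s-6))

Final answer: 8/(s(s-6))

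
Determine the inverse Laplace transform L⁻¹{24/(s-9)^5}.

L⁻¹{n!/(s-a)^(n+1)} = t^n·e^(at), so L⁻¹{24/(s-9)^5} = t^4·e^(9t)

Final answer: t^4·e^(9t)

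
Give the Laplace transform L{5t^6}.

L{5t^6} = 5 · L{t^6} = 5 · 720/s^7 = 3600/s^7

Final answer: 3600/s^7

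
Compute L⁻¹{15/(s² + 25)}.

This is the form c·a/(s² + a²) with a = 5, c = 3. L⁻¹ = 3·sin(5t)

Final answer: 3·sin(5t)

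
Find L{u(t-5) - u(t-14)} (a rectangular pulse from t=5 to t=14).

L{u(t-a)} = e^(-as)/s. L{u(t-5) - u(t-14)} = (e^(-5s) - e^(-14s))/s

Final answer: (e^(-5s) - e^(-14s))/s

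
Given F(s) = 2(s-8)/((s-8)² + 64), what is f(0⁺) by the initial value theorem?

f(0⁺) = lim_{s→∞} sF(s) = lim_{s→∞} 2s(s-8)/((s-8)² + 64) = 2

Final answer: 2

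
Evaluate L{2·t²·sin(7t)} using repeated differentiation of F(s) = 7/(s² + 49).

F(s) = 7/(s² + 49). F'(s) = -14s/(s² + 49)². F''(s) = -14(49 - 3s²)/(s² + 49)³ = (42s² - 686)/(s² + 49)³. So L{t²·sin(7t)} = (-1)² F''(s) = (42s² - 686)/(s² + 49)³. Then L{2·t²·sin(7t)} = 2·(42s² - 686)/(s² + 49)³ = (84s² - 1372)/(s² + 49)³

Final answer: (84s² - 1372)/(s² + 49)³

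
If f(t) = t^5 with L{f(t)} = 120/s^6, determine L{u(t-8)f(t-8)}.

Time shift theorem: L{u(t-a)f(t-a)} = e^(-as)F(s). Here a=8, F(s) = 120/s^6, so L{u(t-8)f(t-8)} = e^(-8s)·120/s^6

Final answer: e^(-8s)·120/s^6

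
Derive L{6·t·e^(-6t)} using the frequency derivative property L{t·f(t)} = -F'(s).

L{e^(-6t)} = 1/(s+6). By frequency derivative: L{t·e^(-6t)} = -d/ds[1/(s+6)] = -(-1)/(s+6)² = 1/(s+6)². Then L{6·t·e^(-6t)} = 6·1/(s+6)² = 6/(s+6)²

Final answer: 6/(s+6)²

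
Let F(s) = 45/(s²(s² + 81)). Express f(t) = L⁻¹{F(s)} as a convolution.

45/(s²(s² + 81)) = (1/s²)·(45/(s² + 81)) = L{t}·L{5·sin(9t)}. So f(t) = t*(5·sin(9t)) = ∫₀ᵗ 5τ·sin(9(t-τ)) dτ

Final answer: ∫₀ᵗ 5τ·sin(9(t-τ)) dτ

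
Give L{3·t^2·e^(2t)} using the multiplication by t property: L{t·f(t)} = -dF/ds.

Using L{t^n·e^(at)} = n!/(s-a)^(n+1), L{t^2·e^(2t)} = 2/(s-2)^3, so L{3·t^2·e^(2t)} = 3·2/(s-2)^3 = 6/(s-2)^3

Final answer: 6/(s-2)^3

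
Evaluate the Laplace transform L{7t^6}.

L{7t^6} = 7 · L{t^6} = 7 · 720/s^7 = 5040/s^7

Final answer: 5040/s^7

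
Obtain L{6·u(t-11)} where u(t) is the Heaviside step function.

L{u(t-a)} = e^(-as)/s. Here a=11, so L{u(t-11)} = e^(-11s)/s, and L{6·u(t-11)} = 6·e^(-11s)/s

Final answer: 6·e^(-11s)/s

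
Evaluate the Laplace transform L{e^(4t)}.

L{e^(at)} = 1/(s-a), so L{e^(4t)} = 1/(s-4)

Final answer: 1/(s-4)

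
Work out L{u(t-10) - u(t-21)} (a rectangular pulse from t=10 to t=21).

L{u(t-a)} = e^(-as)/s. L{u(t-10) - u(t-21)} = (e^(-10s) - e^(-21s))/s

Final answer: (e^(-10s) - e^(-21s))/s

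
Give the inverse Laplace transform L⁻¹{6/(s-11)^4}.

L⁻¹{n!/(s-a)^(n+1)} = t^n·e^(at), so L⁻¹{6/(s-11)^4} = t^3·e^(11t)

Final answer: t^3·e^(11t)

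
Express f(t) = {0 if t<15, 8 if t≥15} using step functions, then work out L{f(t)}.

f(t) = 8·u(t-15). L{u(t-15)} = e^(-15s)/s, so L{f(t)} = 8·e^(-15s)/s

Final answer: 8·e^(-15s)/s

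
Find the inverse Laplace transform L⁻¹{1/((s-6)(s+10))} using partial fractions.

Decompose: A/(s-6) + B/(s+10). A = 1/16, B = -1/16. f(t) = (e^(6t) - e^(-10t))/16

Final answer: (e^(6t) - e^(-10t))/16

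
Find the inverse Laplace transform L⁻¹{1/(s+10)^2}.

L⁻¹{n!/(s-a)^(n+1)} = t^n·e^(at), so L⁻¹{1/(s+10)^2} = t·e^(-10t)

Final answer: t·e^(-10t)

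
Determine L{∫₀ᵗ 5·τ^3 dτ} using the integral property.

L{∫₀ᵗ f(τ)dτ} = F(s)/s with f(t) = 5t^3. F(s) = 30/s^4, so L{∫₀ᵗ 5·τ^3 dτ} = (30/s^4)/s = 30/s^5. (Check: ∫₀ᵗ 5·τ^3 dτ = 5t^4/4.)

Final answer: 30/s^5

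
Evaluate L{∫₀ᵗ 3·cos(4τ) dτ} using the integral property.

L{∫₀ᵗ f(τ)dτ} = F(s)/s with F(s) = 3s/(s² + 16), so the result is (3s/(s² + 16))/s = 3/(s² + 16)

Final answer: 3/(s² + 16)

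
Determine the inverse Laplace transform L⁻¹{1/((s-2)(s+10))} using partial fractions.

Decompose: A/(s-2) + B/(s+10). A = 1/12, B = -1/12. f(t) = (e^(2t) - e^(-10t))/12

Final answer: (e^(2t) - e^(-10t))/12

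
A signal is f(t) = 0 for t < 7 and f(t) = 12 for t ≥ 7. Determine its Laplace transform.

f(t) = 12·u(t-7). L{u(t-7)} = e^(-7s)/s, so L{f(t)} = 12·e^(-7s)/s

Final answer: 12·e^(-7s)/s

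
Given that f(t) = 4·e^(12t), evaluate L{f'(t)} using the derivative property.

f(0) = 4, F(s) = 4/(s-12). L{f'(t)} = s·F(s) - f(0) = 4s/(s-12) - 4 = (4s - 4(s-12))/(s-12) = 48/(s-12)

Final answer: 48/(s-12)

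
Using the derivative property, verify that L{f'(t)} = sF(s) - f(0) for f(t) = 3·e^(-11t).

f'(t) = -33e^(-11t). Direct: L{f'(t)} = -33/(s+11). Property: s·3/(s+11) - 3 = (3s - 3(s+11))/(s+11) = -33/(s+11). ✓

Final answer: -33/(s+11)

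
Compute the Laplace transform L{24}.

L{24} = 24 · L{1} = 24/s

Final answer: 24/s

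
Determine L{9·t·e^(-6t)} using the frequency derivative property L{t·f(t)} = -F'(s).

L{e^(-6t)} = 1/(s+6). By frequency derivative: L{t·e^(-6t)} = -d/ds[1/(s+6)] = -(-1)/(s+6)² = 1/(s+6)². Then L{9·t·e^(-6t)} = 9·1/(s+6)² = 9/(s+6)²

Final answer: 9/(s+6)²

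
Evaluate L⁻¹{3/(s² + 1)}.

This is the form c·a/(s² + a²) with a = 1, c = 3. L⁻¹ = 3·sin(t)

Final answer: 3·sin(t)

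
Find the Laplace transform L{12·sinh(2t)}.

L{sinh(ωt)} = ω/(s² - ω²), so L{sinh(2t)} = 2/(s² - 4). Then L{12·sinh(2t)} = 12·2/(s² - 4) = 24/(s² - 4)

Final answer: 24/(s² - 4)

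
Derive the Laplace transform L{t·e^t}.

L{t^n·e^(at)} = n!/(s-a)^(n+1), so L{t·e^t} = 1/(s-1)^2

Final answer: 1/(s-1)^2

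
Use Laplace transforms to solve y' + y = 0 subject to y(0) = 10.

L{y'} + L{y} = 0. sY - 10 + Y = 0. Y(s+1) = 10. Y = 10/(s+1)

Final answer: y(t) = 10e^(-t)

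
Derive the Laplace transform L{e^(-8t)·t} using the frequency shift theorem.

L{e^(at)·t^n} = n!/(s-a)^(n+1), so L{e^(-8t)·t} = 1/(s+8)^2

Final answer: 1/(s+8)^2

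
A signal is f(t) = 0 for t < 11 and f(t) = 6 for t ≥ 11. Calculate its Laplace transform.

f(t) = 6·u(t-11). L{u(t-11)} = e^(-11s)/s, so L{f(t)} = 6·e^(-11s)/s

Final answer: 6·e^(-11s)/s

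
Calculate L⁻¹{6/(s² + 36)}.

This is the form c·a/(s² + a²) with a = 6. L⁻¹ = sin(6t)

Final answer: sin(6t)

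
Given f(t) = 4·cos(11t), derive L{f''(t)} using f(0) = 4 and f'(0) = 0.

F(s) = 4s/(s² + 121). L{f''(t)} = s²F(s) - sf(0) - f'(0) = 4s³/(s² + 121) - 4s = (4s³ - 4s(s² + 121))/(s² + 121) = -484s/(s² + 121)

Final answer: -484s/(s² + 121)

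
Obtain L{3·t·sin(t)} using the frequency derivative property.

L{sin(t)} = 1/(s² + 1). By L{t·f(t)} = -F'(s): -d/ds[1/(s² + 1)] = -(1)·(-2s)/(s² + 1)² = 2s/(s² + 1)². Then L{3·t·sin(t)} = 3·2s/(s² + 1)² = 6s/(s² + 1)²

Final answer: 6s/(s² + 1)²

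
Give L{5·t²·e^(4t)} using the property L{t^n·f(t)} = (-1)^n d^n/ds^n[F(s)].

L{e^(4t)} = 1/(s-4). d/ds[1/(s-4)] = -1/(s-4)². d²/ds²[1/(s-4)] = 2/(s-4)³. So L{t²·e^(4t)} = (-1)² · 2/(s-4)³ = 2/(s-4)³. Then L{5·t²·e^(4t)} = 5·2/(s-4)³ = 10/(s-4)³

Final answer: 10/(s-4)³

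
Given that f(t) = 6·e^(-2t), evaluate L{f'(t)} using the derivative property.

f(0) = 6, F(s) = 6/(s+2). L{f'(t)} = s·F(s) - f(0) = 6s/(s+2) - 6 = (6s - 6(s+2))/(s+2) = -12/(s+2)

Final answer: -12/(s+2)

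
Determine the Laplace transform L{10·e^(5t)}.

L{e^(at)} = 1/(s-a), so L{e^(5t)} = 1/(s-5). Then L{10·e^(5t)} = 10/(s-5)

Final answer: 10/(s-5)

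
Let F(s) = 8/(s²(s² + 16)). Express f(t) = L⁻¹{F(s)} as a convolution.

8/(s²(s² + 16)) = (1/s²)·(8/(s² + 16)) = L{t}·L{2·sin(4t)}. So f(t) = t*(2·sin(4t)) = ∫₀ᵗ 2τ·sin(4(t-τ)) dτ

Final answer: ∫₀ᵗ 2τ·sin(4(t-τ)) dτ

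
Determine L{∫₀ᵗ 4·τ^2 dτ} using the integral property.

L{∫₀ᵗ f(τ)dτ} = F(s)/s with f(t) = 4t^2. F(s) = 8/s^3, so L{∫₀ᵗ 4·τ^2 dτ} = (8/s^3)/s = 8/s^4. (Check: ∫₀ᵗ 4·τ^2 dτ = 4t^3/3.)

Final answer: 8/s^4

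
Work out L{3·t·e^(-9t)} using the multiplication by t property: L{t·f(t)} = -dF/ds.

Using L{t^n·e^(at)} = n!/(s-a)^(n+1), L{t·e^(-9t)} = 1/(s+9)^2, so L{3·t·e^(-9t)} = 3·1/(s+9)^2 = 3/(s+9)^2

Final answer: 3/(s+9)^2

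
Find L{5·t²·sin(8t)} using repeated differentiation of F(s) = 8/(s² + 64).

F(s) = 8/(s² + 64). F'(s) = -16s/(s² + 64)². F''(s) = -16(64 - 3s²)/(s² + 64)³ = (48s² - 1024)/(s² + 64)³. So L{t²·sin(8t)} = (-1)² F''(s) = (48s² - 1024)/(s² + 64)³. Then L{5·t²·sin(8t)} = 5·(48s² - 1024)/(s² + 64)³ = (240s² - 5120)/(s² + 64)³

Final answer: (240s² - 5120)/(s² + 64)³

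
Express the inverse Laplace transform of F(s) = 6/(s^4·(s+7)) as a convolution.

6/(s^4·(s+7)) = (6/s^4)·(1/(s+7)) = L{t^3}·L{e^(-7t)}. So f(t) = t^3*e^(-7t) = ∫₀ᵗ τ^3·e^(-7(t-τ)) dτ

Final answer: ∫₀ᵗ τ^3·e^(-7(t-τ)) dτ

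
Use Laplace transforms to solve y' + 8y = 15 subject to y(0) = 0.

sY + 8Y = 15/s. Y = 15/(s(s+8)). Partial fractions: Y = 15/8/s - 15/8/(s+8)

Final answer: y(t) = 15/8(1 - e^(-8t))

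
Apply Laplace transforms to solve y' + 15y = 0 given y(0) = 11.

L{y'} + 15L{y} = 0. sY - 11 + 15Y = 0. Y(s+15) = 11. Y = 11/(s+15)

Final answer: y(t) = 11e^(-15t)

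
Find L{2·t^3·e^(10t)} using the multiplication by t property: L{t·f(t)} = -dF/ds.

Using L{t^n·e^(at)} = n!/(s-a)^(n+1), L{t^3·e^(10t)} = 6/(s-10)^4, so L{2·t^3·e^(10t)} = 2·6/(s-10)^4 = 12/(s-10)^4

Final answer: 12/(s-10)^4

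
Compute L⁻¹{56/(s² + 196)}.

This is the form c·a/(s² + a²) with a = 14, c = 4. L⁻¹ = 4·sin(14t)

Final answer: 4·sin(14t)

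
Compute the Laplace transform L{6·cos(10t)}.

L{cos(ωt)} = s/(s² + ω²), so L{cos(10t)} = s/(s² + 100). Then L{6·cos(10t)} = 6·s/(s² + 100) = 6s/(s² + 100)

Final answer: 6s/(s² + 100)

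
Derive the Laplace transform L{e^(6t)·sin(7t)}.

L{e^(at)·sin(ωt)} = ω/((s-a)² + ω²), so L{e^(6t)·sin(7t)} = 7/((s-6)² + 49)

Final answer: 7/((s-6)² + 49)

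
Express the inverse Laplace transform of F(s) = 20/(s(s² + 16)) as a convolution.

20/(s(s² + 16)) = (1/s)·(20/(s² + 16)) = L{1}·L{5·sin(4t)}. So f(t) = 1*(5·sin(4t)) = ∫₀ᵗ 5·sin(4τ) dτ

Final answer: ∫₀ᵗ 5·sin(4τ) dτ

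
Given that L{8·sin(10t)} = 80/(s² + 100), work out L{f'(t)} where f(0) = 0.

L{f'(t)} = s·F(s) - f(0) = s·80/(s² + 100) - 0 = 80s/(s² + 100)

Final answer: 80s/(s² + 100)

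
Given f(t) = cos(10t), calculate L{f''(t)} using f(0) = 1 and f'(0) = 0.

F(s) = s/(s² + 100). L{f''(t)} = s²F(s) - sf(0) - f'(0) = s³/(s² + 100) - s = (s³ - s(s² + 100))/(s² + 100) = -100s/(s² + 100)

Final answer: -100s/(s² + 100)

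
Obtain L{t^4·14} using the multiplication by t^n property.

L{14} = 14/s. d^1/ds^1[1/s] = -1/s². d^2/ds^2[1/s] = 2/s^3. d^3/ds^3[1/s] = -6/s^4. d^4/ds^4[1/s] = 24/s^5. So L{t^4} = (-1)^{4}·24/s^5 = 24/s^5. Then L{t^4·14} = 14·24/s^5 = 336/s^5

Final answer: 336/s^5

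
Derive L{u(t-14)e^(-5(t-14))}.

u(t-a)f(t-a) with f(t)=e^(-5t). L{e^(-5t)} = 1/(s+5). By time shift: e^(-14s)/(s+5)

Final answer: e^(-14s)/(s+5)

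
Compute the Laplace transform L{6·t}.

L{t^n} = n!/s^(n+1), so L{t} = 1/s^2. Then L{6·t} = 6·1/s^2 = 6/s^2

Final answer: 6/s^2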